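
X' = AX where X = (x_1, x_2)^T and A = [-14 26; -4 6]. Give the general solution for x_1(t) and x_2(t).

x_1(t) = -3K_1e^(-4t)sin(2t) - 2K_1e^(-4t)cos(2t) - 2K_2e^(-4t)sin(2t) + 3K_2e^(-4t)cos(2t), x_2(t) = -K_1e^(-4t)sin(2t) - K_1e^(-4t)cos(2t) - K_2e^(-4t)sin(2t) + K_2e^(-4t)cos(2t)

Coefficient matrix A = [[-14, 26], [-4, 6]].
Characteristic polynomial det(A - λI) = λ^2 + 8λ + 20 = 0.
Eigenvalues λ = -4 ± 2i (complex conjugate pair).
For λ=-4+2i: an eigenvector is (-2,-1) - i(-3,-1) = (-2 + 3i, -1 + i).
A real fundamental pair from Re and Im of e^((-4+2i)t)v: X_1 = e^(-4t)(cos(2t)·(-2,-1) + sin(2t)·(-3,-1)), X_2 = e^(-4t)(sin(2t)·(-2,-1) - cos(2t)·(-3,-1)).
General solution: K_1X_1 + K_2X_2.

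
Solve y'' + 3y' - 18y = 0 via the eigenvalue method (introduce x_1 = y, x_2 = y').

y(t) = C_1e^(3t) + C_2e^(-6t)

Let x_1 = y, x_2 = y'. Then x_1' = x_2 and x_2' = 18x_1 - 3x_2.
A = [[0,1],[18,-3]]; det(A-λI) = λ^2 + 3λ - 18.
Eigenvalues λ = 3, -6 with eigenvectors (1,3), (1,-6).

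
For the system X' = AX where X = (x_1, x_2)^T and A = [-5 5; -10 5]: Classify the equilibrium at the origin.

center

A = [[-5,5],[-10,5]]; det(A-λI) = λ^2 + 25.
λ = 0 ± 5i: zero real part.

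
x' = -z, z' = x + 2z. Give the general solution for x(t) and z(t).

Coefficient matrix A = [[0, -1], [1, 2]].
Characteristic polynomial det(A - λI) = λ^2 - 2λ + 1 = 0.
Single eigenvalue λ = 1 with algebraic multiplicity 2.
Eigenvector v = (-1,1); generalized eigenvector w with (A-λI)w=v is (0,1).
General solution: e^(t)[K_1·v + K_2·(t·v + w)].

x(t) = -K_1e^(t) - K_2te^(t), z(t) = K_1e^(t) + K_2te^(t) + K_2e^(t)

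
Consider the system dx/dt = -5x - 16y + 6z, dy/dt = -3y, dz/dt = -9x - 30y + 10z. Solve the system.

x(t) = -2c_1e^(4t) + c_2e^(-3t) - c_3e^(t), y(t) = c_2e^(-3t), z(t) = -3c_1e^(4t) + 3c_2e^(-3t) - c_3e^(t)

Coefficient matrix A = [[-5, -16, 6], [0, -3, 0], [-9, -30, 10]].
det(A - λI) = 0 gives eigenvalues λ = 4, -3, 1.
For λ=4: eigenvector (-2,0,-3).
For λ=-3: eigenvector (1,1,3).
For λ=1: eigenvector (-1,0,-1).
General solution: c_1e^(4t)(-2,0,-3) + c_2e^(-3t)(1,1,3) + c_3e^(t)(-1,0,-1).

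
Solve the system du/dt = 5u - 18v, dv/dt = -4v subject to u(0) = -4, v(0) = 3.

u(t) = -10e^(5t) + 6e^(-4t), v(t) = 3e^(-4t)

Coefficient matrix A = [[5, -18], [0, -4]].
Characteristic polynomial det(A - λI) = λ^2 - λ - 20 = 0.
Eigenvalues λ = -4, 5.
For λ=-4: (A-λI) row 1 is [9, -18], so an eigenvector is (-2, -1).
For λ=5: (A-λI) row 1 is [0, -18], so an eigenvector is (-1, 0).
General solution: K_1e^(-4t)(-2,-1) + K_2e^(5t)(-1,0).
Applying u(0)=-4, v(0)=3 gives K_1=-3, K_2=10.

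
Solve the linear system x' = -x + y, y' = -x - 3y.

Coefficient matrix A = [[-1, 1], [-1, -3]].
Characteristic polynomial det(A - λI) = λ^2 + 4λ + 4 = 0.
Single eigenvalue λ = -2 with algebraic multiplicity 2.
Eigenvector v = (1,-1); generalized eigenvector w with (A-λI)w=v is (3,-2).
General solution: e^(-2t)[C_1·v + C_2·(t·v + w)].

x(t) = C_1e^(-2t) + C_2te^(-2t) + 3C_2e^(-2t), y(t) = -C_1e^(-2t) - C_2te^(-2t) - 2C_2e^(-2t)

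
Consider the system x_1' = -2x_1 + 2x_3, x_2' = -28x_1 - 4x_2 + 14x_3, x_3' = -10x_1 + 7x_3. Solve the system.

Coefficient matrix A = [[-2, 0, 2], [-28, -4, 14], [-10, 0, 7]].
det(A - λI) = 0 gives eigenvalues λ = 2, -4, 3.
For λ=2: eigenvector (1,0,2).
For λ=-4: eigenvector (0,1,0).
For λ=3: eigenvector (2,2,5).
General solution: K_1e^(2t)(1,0,2) + K_2e^(-4t)(0,1,0) + K_3e^(3t)(2,2,5).

x_1(t) = K_1e^(2t) + 2K_3e^(3t), x_2(t) = K_2e^(-4t) + 2K_3e^(3t), x_3(t) = 2K_1e^(2t) + 5K_3e^(3t)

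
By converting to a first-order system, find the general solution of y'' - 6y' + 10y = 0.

Let x_1 = y, x_2 = y'. Then x_1' = x_2 and x_2' = -10x_1 + 6x_2.
A = [[0,1],[-10,6]]; det(A-λI) = λ^2 - 6λ + 10.
Eigenvalues λ = 3 ± i.

y(t) = K_1e^(3t)cos(t) + K_2e^(3t)sin(t)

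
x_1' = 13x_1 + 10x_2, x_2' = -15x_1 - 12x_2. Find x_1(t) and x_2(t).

x_1(t) = -C_1e^(3t) + 2C_2e^(-2t), x_2(t) = C_1e^(3t) - 3C_2e^(-2t)

Coefficient matrix A = [[13, 10], [-15, -12]].
Characteristic polynomial det(A - λI) = λ^2 - λ - 6 = 0.
Eigenvalues λ = 3, -2.
For λ=3: (A-λI) row 1 is [10, 10], so an eigenvector is (-1, 1).
For λ=-2: (A-λI) row 1 is [15, 10], so an eigenvector is (2, -3).
General solution: C_1e^(3t)(-1,1) + C_2e^(-2t)(2,-3).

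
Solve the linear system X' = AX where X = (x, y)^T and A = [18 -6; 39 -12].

Coefficient matrix A = [[18, -6], [39, -12]].
Characteristic polynomial det(A - λI) = λ^2 - 6λ + 18 = 0.
Eigenvalues λ = 3 ± 3i (complex conjugate pair).
For λ=3+3i: an eigenvector is (1,3) - i(-1,-2) = (1 + i, 3 + 2i).
A real fundamental pair from Re and Im of e^((3+3i)t)v: X_1 = e^(3t)(cos(3t)·(1,3) + sin(3t)·(-1,-2)), X_2 = e^(3t)(sin(3t)·(1,3) - cos(3t)·(-1,-2)).
General solution: c_1X_1 + c_2X_2.

x(t) = -c_1e^(3t)sin(3t) + c_1e^(3t)cos(3t) + c_2e^(3t)sin(3t) + c_2e^(3t)cos(3t), y(t) = -2c_1e^(3t)sin(3t) + 3c_1e^(3t)cos(3t) + 3c_2e^(3t)sin(3t) + 2c_2e^(3t)cos(3t)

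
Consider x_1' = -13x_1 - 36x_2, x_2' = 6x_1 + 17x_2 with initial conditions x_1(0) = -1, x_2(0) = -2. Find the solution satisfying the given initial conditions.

x_1(t) = 14e^(5t) - 15e^(-t), x_2(t) = -7e^(5t) + 5e^(-t)

Coefficient matrix A = [[-13, -36], [6, 17]].
Characteristic polynomial det(A - λI) = λ^2 - 4λ - 5 = 0.
Eigenvalues λ = 5, -1.
For λ=5: (A-λI) row 1 is [-18, -36], so an eigenvector is (2, -1).
For λ=-1: (A-λI) row 1 is [-12, -36], so an eigenvector is (3, -1).
General solution: K_1e^(5t)(2,-1) + K_2e^(-t)(3,-1).
Applying x_1(0)=-1, x_2(0)=-2 gives K_1=7, K_2=-5.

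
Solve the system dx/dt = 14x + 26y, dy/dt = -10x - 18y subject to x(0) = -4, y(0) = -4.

x(t) = -84e^(-2t)sin(2t) - 4e^(-2t)cos(2t), y(t) = 52e^(-2t)sin(2t) - 4e^(-2t)cos(2t)

Coefficient matrix A = [[14, 26], [-10, -18]].
Characteristic polynomial det(A - λI) = λ^2 + 4λ + 8 = 0.
Eigenvalues λ = -2 ± 2i (complex conjugate pair).
For λ=-2+2i: an eigenvector is (2,-1) - i(3,-2) = (2 - 3i, -1 + 2i).
A real fundamental pair from Re and Im of e^((-2+2i)t)v: X_1 = e^(-2t)(cos(2t)·(2,-1) + sin(2t)·(3,-2)), X_2 = e^(-2t)(sin(2t)·(2,-1) - cos(2t)·(3,-2)).
General solution: K_1X_1 + K_2X_2.
Applying x(0)=-4, y(0)=-4 gives K_1=-20, K_2=-12.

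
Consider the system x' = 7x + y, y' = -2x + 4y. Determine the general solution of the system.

Coefficient matrix A = [[7, 1], [-2, 4]].
Characteristic polynomial det(A - λI) = λ^2 - 11λ + 30 = 0.
Eigenvalues λ = 5, 6.
For λ=5: (A-λI) row 1 is [2, 1], so an eigenvector is (-1, 2).
For λ=6: (A-λI) row 1 is [1, 1], so an eigenvector is (1, -1).
General solution: c_1e^(5t)(-1,2) + c_2e^(6t)(1,-1).

x(t) = -c_1e^(5t) + c_2e^(6t), y(t) = 2c_1e^(5t) - c_2e^(6t)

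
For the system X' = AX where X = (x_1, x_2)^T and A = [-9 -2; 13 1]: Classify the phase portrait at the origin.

A = [[-9,-2],[13,1]]; det(A-λI) = λ^2 + 8λ + 17.
λ = -4 ± i: negative real part.

stable spiral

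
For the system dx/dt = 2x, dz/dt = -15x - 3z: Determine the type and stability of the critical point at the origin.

A = [[2,0],[-15,-3]]; det(A-λI) = λ^2 + λ - 6.
λ = 2, -3: opposite signs.

saddle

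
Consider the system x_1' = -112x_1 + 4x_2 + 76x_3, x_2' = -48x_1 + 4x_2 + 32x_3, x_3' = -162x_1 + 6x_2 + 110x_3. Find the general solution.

Coefficient matrix A = [[-112, 4, 76], [-48, 4, 32], [-162, 6, 110]].
det(A - λI) = 0 gives eigenvalues λ = -4, 4, 2.
For λ=-4: eigenvector (5,2,7).
For λ=4: eigenvector (2,1,3).
For λ=2: eigenvector (2,0,3).
General solution: c_1e^(-4t)(5,2,7) + c_2e^(4t)(2,1,3) + c_3e^(2t)(2,0,3).

x_1(t) = 5c_1e^(-4t) + 2c_2e^(4t) + 2c_3e^(2t), x_2(t) = 2c_1e^(-4t) + c_2e^(4t), x_3(t) = 7c_1e^(-4t) + 3c_2e^(4t) + 3c_3e^(2t)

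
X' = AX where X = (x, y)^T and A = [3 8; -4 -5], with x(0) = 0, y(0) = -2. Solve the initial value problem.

x(t) = -4e^(-t)sin(4t), y(t) = 2e^(-t)sin(4t) - 2e^(-t)cos(4t)

Coefficient matrix A = [[3, 8], [-4, -5]].
Characteristic polynomial det(A - λI) = λ^2 + 2λ + 17 = 0.
Eigenvalues λ = -1 ± 4i (complex conjugate pair).
For λ=-1+4i: an eigenvector is (-1,1) - i(1,0) = (-1 - i, 1).
A real fundamental pair from Re and Im of e^((-1+4i)t)v: X_1 = e^(-t)(cos(4t)·(-1,1) + sin(4t)·(1,0)), X_2 = e^(-t)(sin(4t)·(-1,1) - cos(4t)·(1,0)).
General solution: K_1X_1 + K_2X_2.
Applying x(0)=0, y(0)=-2 gives K_1=-2, K_2=2.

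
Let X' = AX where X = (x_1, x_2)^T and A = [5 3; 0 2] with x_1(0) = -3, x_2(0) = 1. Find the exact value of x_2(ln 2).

A = [[5,3],[0,2]]; eigenvalues λ = 5, 2.
Eigenvectors: (1,0) for λ=5, (1,-1) for λ=2.
From the initial condition, c_1 = -2, c_2 = -1.
x_2(ln 2) = (-2)(2^5)(0) + (-1)(2^2)(-1) = 4.

4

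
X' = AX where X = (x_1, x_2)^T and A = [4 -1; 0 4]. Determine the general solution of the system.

Coefficient matrix A = [[4, -1], [0, 4]].
Characteristic polynomial det(A - λI) = λ^2 - 8λ + 16 = 0.
Single eigenvalue λ = 4 with algebraic multiplicity 2.
Eigenvector v = (1,0); generalized eigenvector w with (A-λI)w=v is (-3,-1).
General solution: e^(4t)[c_1·v + c_2·(t·v + w)].

x_1(t) = c_1e^(4t) + c_2te^(4t) - 3c_2e^(4t), x_2(t) = -c_2e^(4t)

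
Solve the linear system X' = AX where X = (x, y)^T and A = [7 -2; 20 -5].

Coefficient matrix A = [[7, -2], [20, -5]].
Characteristic polynomial det(A - λI) = λ^2 - 2λ + 5 = 0.
Eigenvalues λ = 1 ± 2i (complex conjugate pair).
For λ=1+2i: an eigenvector is (0,1) - i(-1,-3) = (0 + i, 1 + 3i).
A real fundamental pair from Re and Im of e^((1+2i)t)v: X_1 = e^(t)(cos(2t)·(0,1) + sin(2t)·(-1,-3)), X_2 = e^(t)(sin(2t)·(0,1) - cos(2t)·(-1,-3)).
General solution: C_1X_1 + C_2X_2.

x(t) = -C_1e^(t)sin(2t) + C_2e^(t)cos(2t), y(t) = -3C_1e^(t)sin(2t) + C_1e^(t)cos(2t) + C_2e^(t)sin(2t) + 3C_2e^(t)cos(2t)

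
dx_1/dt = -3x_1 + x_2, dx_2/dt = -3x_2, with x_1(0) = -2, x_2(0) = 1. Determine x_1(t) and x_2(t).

Coefficient matrix A = [[-3, 1], [0, -3]].
Characteristic polynomial det(A - λI) = λ^2 + 6λ + 9 = 0.
Single eigenvalue λ = -3 with algebraic multiplicity 2.
Eigenvector v = (-1,0); generalized eigenvector w with (A-λI)w=v is (2,-1).
General solution: e^(-3t)[C_1·v + C_2·(t·v + w)].
Applying x_1(0)=-2, x_2(0)=1 gives C_1=0, C_2=-1.

x_1(t) = te^(-3t) - 2e^(-3t), x_2(t) = e^(-3t)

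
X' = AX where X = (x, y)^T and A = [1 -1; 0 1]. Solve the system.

x(t) = C_1e^(t) + C_2te^(t) + C_2e^(t), y(t) = -C_2e^(t)

Coefficient matrix A = [[1, -1], [0, 1]].
Characteristic polynomial det(A - λI) = λ^2 - 2λ + 1 = 0.
Single eigenvalue λ = 1 with algebraic multiplicity 2.
Eigenvector v = (1,0); generalized eigenvector w with (A-λI)w=v is (1,-1).
General solution: e^(t)[C_1·v + C_2·(t·v + w)].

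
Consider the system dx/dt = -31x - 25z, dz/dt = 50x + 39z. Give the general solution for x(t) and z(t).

x(t) = -K_1e^(4t)sin(5t) - 2K_1e^(4t)cos(5t) - 2K_2e^(4t)sin(5t) + K_2e^(4t)cos(5t), z(t) = K_1e^(4t)sin(5t) + 3K_1e^(4t)cos(5t) + 3K_2e^(4t)sin(5t) - K_2e^(4t)cos(5t)

Coefficient matrix A = [[-31, -25], [50, 39]].
Characteristic polynomial det(A - λI) = λ^2 - 8λ + 41 = 0.
Eigenvalues λ = 4 ± 5i (complex conjugate pair).
For λ=4+5i: an eigenvector is (-2,3) - i(-1,1) = (-2 + i, 3 - i).
A real fundamental pair from Re and Im of e^((4+5i)t)v: X_1 = e^(4t)(cos(5t)·(-2,3) + sin(5t)·(-1,1)), X_2 = e^(4t)(sin(5t)·(-2,3) - cos(5t)·(-1,1)).
General solution: K_1X_1 + K_2X_2.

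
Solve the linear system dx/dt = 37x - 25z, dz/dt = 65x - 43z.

Coefficient matrix A = [[37, -25], [65, -43]].
Characteristic polynomial det(A - λI) = λ^2 + 6λ + 34 = 0.
Eigenvalues λ = -3 ± 5i (complex conjugate pair).
For λ=-3+5i: an eigenvector is (1,2) - i(-2,-3) = (1 + 2i, 2 + 3i).
A real fundamental pair from Re and Im of e^((-3+5i)t)v: X_1 = e^(-3t)(cos(5t)·(1,2) + sin(5t)·(-2,-3)), X_2 = e^(-3t)(sin(5t)·(1,2) - cos(5t)·(-2,-3)).
General solution: K_1X_1 + K_2X_2.

x(t) = -2K_1e^(-3t)sin(5t) + K_1e^(-3t)cos(5t) + K_2e^(-3t)sin(5t) + 2K_2e^(-3t)cos(5t), z(t) = -3K_1e^(-3t)sin(5t) + 2K_1e^(-3t)cos(5t) + 2K_2e^(-3t)sin(5t) + 3K_2e^(-3t)cos(5t)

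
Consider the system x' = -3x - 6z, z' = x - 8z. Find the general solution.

x(t) = -3K_1e^(-5t) - 2K_2e^(-6t), z(t) = -K_1e^(-5t) - K_2e^(-6t)

Coefficient matrix A = [[-3, -6], [1, -8]].
Characteristic polynomial det(A - λI) = λ^2 + 11λ + 30 = 0.
Eigenvalues λ = -5, -6.
For λ=-5: (A-λI) row 1 is [2, -6], so an eigenvector is (-3, -1).
For λ=-6: (A-λI) row 1 is [3, -6], so an eigenvector is (-2, -1).
General solution: K_1e^(-5t)(-3,-1) + K_2e^(-6t)(-2,-1).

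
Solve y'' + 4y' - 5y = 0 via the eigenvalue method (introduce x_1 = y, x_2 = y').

y(t) = c_1e^(-5t) + c_2e^(t)

Let x_1 = y, x_2 = y'. Then x_1' = x_2 and x_2' = 5x_1 - 4x_2.
A = [[0,1],[5,-4]]; det(A-λI) = λ^2 + 4λ - 5.
Eigenvalues λ = -5, 1 with eigenvectors (1,-5), (1,1).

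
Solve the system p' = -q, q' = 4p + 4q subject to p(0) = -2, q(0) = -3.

p(t) = 7te^(2t) - 2e^(2t), q(t) = -14te^(2t) - 3e^(2t)

Coefficient matrix A = [[0, -1], [4, 4]].
Characteristic polynomial det(A - λI) = λ^2 - 4λ + 4 = 0.
Single eigenvalue λ = 2 with algebraic multiplicity 2.
Eigenvector v = (1,-2); generalized eigenvector w with (A-λI)w=v is (1,-3).
General solution: e^(2t)[K_1·v + K_2·(t·v + w)].
Applying p(0)=-2, q(0)=-3 gives K_1=-9, K_2=7.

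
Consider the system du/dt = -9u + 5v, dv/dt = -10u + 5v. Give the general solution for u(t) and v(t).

Coefficient matrix A = [[-9, 5], [-10, 5]].
Characteristic polynomial det(A - λI) = λ^2 + 4λ + 5 = 0.
Eigenvalues λ = -2 ± i (complex conjugate pair).
For λ=-2+i: an eigenvector is (2,3) - i(1,1) = (2 - i, 3 - i).
A real fundamental pair from Re and Im of e^((-2+i)t)v: X_1 = e^(-2t)(cos(t)·(2,3) + sin(t)·(1,1)), X_2 = e^(-2t)(sin(t)·(2,3) - cos(t)·(1,1)).
General solution: K_1X_1 + K_2X_2.

u(t) = K_1e^(-2t)sin(t) + 2K_1e^(-2t)cos(t) + 2K_2e^(-2t)sin(t) - K_2e^(-2t)cos(t), v(t) = K_1e^(-2t)sin(t) + 3K_1e^(-2t)cos(t) + 3K_2e^(-2t)sin(t) - K_2e^(-2t)cos(t)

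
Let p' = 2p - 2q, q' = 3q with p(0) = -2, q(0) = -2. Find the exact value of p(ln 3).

A = [[2,-2],[0,3]]; eigenvalues λ = 2, 3.
Eigenvectors: (1,0) for λ=2, (2,-1) for λ=3.
From the initial condition, c_1 = -6, c_2 = 2.
p(ln 3) = (-6)(3^2)(1) + (2)(3^3)(2) = 54.

54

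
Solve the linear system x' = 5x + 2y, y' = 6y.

x(t) = 2C_1e^(6t) - C_2e^(5t), y(t) = C_1e^(6t)

Coefficient matrix A = [[5, 2], [0, 6]].
Characteristic polynomial det(A - λI) = λ^2 - 11λ + 30 = 0.
Eigenvalues λ = 6, 5.
For λ=6: (A-λI) row 1 is [-1, 2], so an eigenvector is (2, 1).
For λ=5: (A-λI) row 1 is [0, 2], so an eigenvector is (-1, 0).
General solution: C_1e^(6t)(2,1) + C_2e^(5t)(-1,0).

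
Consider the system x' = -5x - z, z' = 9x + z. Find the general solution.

Coefficient matrix A = [[-5, -1], [9, 1]].
Characteristic polynomial det(A - λI) = λ^2 + 4λ + 4 = 0.
Single eigenvalue λ = -2 with algebraic multiplicity 2.
Eigenvector v = (1,-3); generalized eigenvector w with (A-λI)w=v is (-1,2).
General solution: e^(-2t)[K_1·v + K_2·(t·v + w)].

x(t) = K_1e^(-2t) + K_2te^(-2t) - K_2e^(-2t), z(t) = -3K_1e^(-2t) - 3K_2te^(-2t) + 2K_2e^(-2t)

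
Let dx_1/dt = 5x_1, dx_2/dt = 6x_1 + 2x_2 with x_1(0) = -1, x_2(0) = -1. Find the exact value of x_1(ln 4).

-1024

A = [[5,0],[6,2]]; eigenvalues λ = 2, 5.
Eigenvectors: (0,-1) for λ=2, (1,2) for λ=5.
From the initial condition, c_1 = -1, c_2 = -1.
x_1(ln 4) = (-1)(4^2)(0) + (-1)(4^5)(1) = -1024.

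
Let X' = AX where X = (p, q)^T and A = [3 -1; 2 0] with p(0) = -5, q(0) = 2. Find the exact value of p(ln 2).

-34

A = [[3,-1],[2,0]]; eigenvalues λ = 1, 2.
Eigenvectors: (-1,-2) for λ=1, (1,1) for λ=2.
From the initial condition, c_1 = -7, c_2 = -12.
p(ln 2) = (-7)(2^1)(-1) + (-12)(2^2)(1) = -34.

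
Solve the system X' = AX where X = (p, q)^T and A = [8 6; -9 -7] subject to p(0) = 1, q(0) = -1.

Coefficient matrix A = [[8, 6], [-9, -7]].
Characteristic polynomial det(A - λI) = λ^2 - λ - 2 = 0.
Eigenvalues λ = -1, 2.
For λ=-1: (A-λI) row 1 is [9, 6], so an eigenvector is (2, -3).
For λ=2: (A-λI) row 1 is [6, 6], so an eigenvector is (1, -1).
General solution: C_1e^(-t)(2,-3) + C_2e^(2t)(1,-1).
Applying p(0)=1, q(0)=-1 gives C_1=0, C_2=1.

p(t) = e^(2t), q(t) = -e^(2t)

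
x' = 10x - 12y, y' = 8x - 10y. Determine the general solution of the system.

Coefficient matrix A = [[10, -12], [8, -10]].
Characteristic polynomial det(A - λI) = λ^2 - 4 = 0.
Eigenvalues λ = -2, 2.
For λ=-2: (A-λI) row 1 is [12, -12], so an eigenvector is (-1, -1).
For λ=2: (A-λI) row 1 is [8, -12], so an eigenvector is (-3, -2).
General solution: c_1e^(-2t)(-1,-1) + c_2e^(2t)(-3,-2).

x(t) = -c_1e^(-2t) - 3c_2e^(2t), y(t) = -c_1e^(-2t) - 2c_2e^(2t)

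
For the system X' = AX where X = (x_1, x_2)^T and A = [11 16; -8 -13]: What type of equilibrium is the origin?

saddle

A = [[11,16],[-8,-13]]; det(A-λI) = λ^2 + 2λ - 15.
λ = 3, -5: opposite signs.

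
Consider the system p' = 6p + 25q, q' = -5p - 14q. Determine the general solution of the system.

p(t) = -2K_1e^(-4t)sin(5t) - K_1e^(-4t)cos(5t) - K_2e^(-4t)sin(5t) + 2K_2e^(-4t)cos(5t), q(t) = K_1e^(-4t)sin(5t) - K_2e^(-4t)cos(5t)

Coefficient matrix A = [[6, 25], [-5, -14]].
Characteristic polynomial det(A - λI) = λ^2 + 8λ + 41 = 0.
Eigenvalues λ = -4 ± 5i (complex conjugate pair).
For λ=-4+5i: an eigenvector is (-1,0) - i(-2,1) = (-1 + 2i, 0 - i).
A real fundamental pair from Re and Im of e^((-4+5i)t)v: X_1 = e^(-4t)(cos(5t)·(-1,0) + sin(5t)·(-2,1)), X_2 = e^(-4t)(sin(5t)·(-1,0) - cos(5t)·(-2,1)).
General solution: K_1X_1 + K_2X_2.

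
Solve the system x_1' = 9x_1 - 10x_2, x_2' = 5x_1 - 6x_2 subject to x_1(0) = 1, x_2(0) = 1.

Coefficient matrix A = [[9, -10], [5, -6]].
Characteristic polynomial det(A - λI) = λ^2 - 3λ - 4 = 0.
Eigenvalues λ = -1, 4.
For λ=-1: (A-λI) row 1 is [10, -10], so an eigenvector is (1, 1).
For λ=4: (A-λI) row 1 is [5, -10], so an eigenvector is (2, 1).
General solution: C_1e^(-t)(1,1) + C_2e^(4t)(2,1).
Applying x_1(0)=1, x_2(0)=1 gives C_1=1, C_2=0.

x_1(t) = e^(-t), x_2(t) = e^(-t)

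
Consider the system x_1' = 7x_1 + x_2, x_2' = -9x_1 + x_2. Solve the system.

Coefficient matrix A = [[7, 1], [-9, 1]].
Characteristic polynomial det(A - λI) = λ^2 - 8λ + 16 = 0.
Single eigenvalue λ = 4 with algebraic multiplicity 2.
Eigenvector v = (1,-3); generalized eigenvector w with (A-λI)w=v is (1,-2).
General solution: e^(4t)[K_1·v + K_2·(t·v + w)].

x_1(t) = K_1e^(4t) + K_2te^(4t) + K_2e^(4t), x_2(t) = -3K_1e^(4t) - 3K_2te^(4t) - 2K_2e^(4t)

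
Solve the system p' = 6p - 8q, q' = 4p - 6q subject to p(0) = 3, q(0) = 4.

Coefficient matrix A = [[6, -8], [4, -6]].
Characteristic polynomial det(A - λI) = λ^2 - 4 = 0.
Eigenvalues λ = 2, -2.
For λ=2: (A-λI) row 1 is [4, -8], so an eigenvector is (-2, -1).
For λ=-2: (A-λI) row 1 is [8, -8], so an eigenvector is (-1, -1).
General solution: K_1e^(2t)(-2,-1) + K_2e^(-2t)(-1,-1).
Applying p(0)=3, q(0)=4 gives K_1=1, K_2=-5.

p(t) = -2e^(2t) + 5e^(-2t), q(t) = -e^(2t) + 5e^(-2t)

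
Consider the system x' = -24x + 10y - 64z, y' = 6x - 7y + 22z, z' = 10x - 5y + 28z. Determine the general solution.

x(t) = -2C_1e^(-2t) + C_2e^(-4t) - 2C_3e^(3t), y(t) = 2C_1e^(-2t) + 2C_2e^(-4t) + C_3e^(3t), z(t) = C_1e^(-2t) + C_3e^(3t)

Coefficient matrix A = [[-24, 10, -64], [6, -7, 22], [10, -5, 28]].
det(A - λI) = 0 gives eigenvalues λ = -2, -4, 3.
For λ=-2: eigenvector (-2,2,1).
For λ=-4: eigenvector (1,2,0).
For λ=3: eigenvector (-2,1,1).
General solution: C_1e^(-2t)(-2,2,1) + C_2e^(-4t)(1,2,0) + C_3e^(3t)(-2,1,1).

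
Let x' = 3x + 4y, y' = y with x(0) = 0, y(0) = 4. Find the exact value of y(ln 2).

8

A = [[3,4],[0,1]]; eigenvalues λ = 3, 1.
Eigenvectors: (-1,0) for λ=3, (2,-1) for λ=1.
From the initial condition, c_1 = -8, c_2 = -4.
y(ln 2) = (-8)(2^3)(0) + (-4)(2^1)(-1) = 8.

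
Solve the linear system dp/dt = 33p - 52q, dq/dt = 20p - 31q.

p(t) = -3c_1e^(t)sin(4t) - 2c_1e^(t)cos(4t) - 2c_2e^(t)sin(4t) + 3c_2e^(t)cos(4t), q(t) = -2c_1e^(t)sin(4t) - c_1e^(t)cos(4t) - c_2e^(t)sin(4t) + 2c_2e^(t)cos(4t)

Coefficient matrix A = [[33, -52], [20, -31]].
Characteristic polynomial det(A - λI) = λ^2 - 2λ + 17 = 0.
Eigenvalues λ = 1 ± 4i (complex conjugate pair).
For λ=1+4i: an eigenvector is (-2,-1) - i(-3,-2) = (-2 + 3i, -1 + 2i).
A real fundamental pair from Re and Im of e^((1+4i)t)v: X_1 = e^(t)(cos(4t)·(-2,-1) + sin(4t)·(-3,-2)), X_2 = e^(t)(sin(4t)·(-2,-1) - cos(4t)·(-3,-2)).
General solution: c_1X_1 + c_2X_2.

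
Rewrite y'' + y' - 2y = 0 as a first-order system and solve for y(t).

y(t) = K_1e^(-2t) + K_2e^(t)

Let x_1 = y, x_2 = y'. Then x_1' = x_2 and x_2' = 2x_1 - x_2.
A = [[0,1],[2,-1]]; det(A-λI) = λ^2 + λ - 2.
Eigenvalues λ = -2, 1 with eigenvectors (1,-2), (1,1).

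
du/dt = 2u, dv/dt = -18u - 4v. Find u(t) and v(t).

Coefficient matrix A = [[2, 0], [-18, -4]].
Characteristic polynomial det(A - λI) = λ^2 + 2λ - 8 = 0.
Eigenvalues λ = 2, -4.
For λ=2: (A-λI) row 2 is [-18, -6], so an eigenvector is (-1, 3).
For λ=-4: (A-λI) row 1 is [6, 0], so an eigenvector is (0, 1).
General solution: C_1e^(2t)(-1,3) + C_2e^(-4t)(0,1).

u(t) = -C_1e^(2t), v(t) = 3C_1e^(2t) + C_2e^(-4t)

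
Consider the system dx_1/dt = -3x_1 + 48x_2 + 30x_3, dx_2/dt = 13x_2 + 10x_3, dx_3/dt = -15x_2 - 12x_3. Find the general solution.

x_1(t) = C_1e^(-3t) + 3C_2e^(3t) - 6C_3e^(-2t), x_2(t) = C_2e^(3t) - 2C_3e^(-2t), x_3(t) = -C_2e^(3t) + 3C_3e^(-2t)

Coefficient matrix A = [[-3, 48, 30], [0, 13, 10], [0, -15, -12]].
det(A - λI) = 0 gives eigenvalues λ = -3, 3, -2.
For λ=-3: eigenvector (1,0,0).
For λ=3: eigenvector (3,1,-1).
For λ=-2: eigenvector (-6,-2,3).
General solution: C_1e^(-3t)(1,0,0) + C_2e^(3t)(3,1,-1) + C_3e^(-2t)(-6,-2,3).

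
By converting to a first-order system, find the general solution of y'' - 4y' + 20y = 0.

y(t) = K_1e^(2t)cos(4t) + K_2e^(2t)sin(4t)

Let x_1 = y, x_2 = y'. Then x_1' = x_2 and x_2' = -20x_1 + 4x_2.
A = [[0,1],[-20,4]]; det(A-λI) = λ^2 - 4λ + 20.
Eigenvalues λ = 2 ± 4i.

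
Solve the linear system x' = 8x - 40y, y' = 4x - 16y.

x(t) = -3C_1e^(-4t)sin(4t) - C_1e^(-4t)cos(4t) - C_2e^(-4t)sin(4t) + 3C_2e^(-4t)cos(4t), y(t) = -C_1e^(-4t)sin(4t) + C_2e^(-4t)cos(4t)

Coefficient matrix A = [[8, -40], [4, -16]].
Characteristic polynomial det(A - λI) = λ^2 + 8λ + 32 = 0.
Eigenvalues λ = -4 ± 4i (complex conjugate pair).
For λ=-4+4i: an eigenvector is (-1,0) - i(-3,-1) = (-1 + 3i, 0 + i).
A real fundamental pair from Re and Im of e^((-4+4i)t)v: X_1 = e^(-4t)(cos(4t)·(-1,0) + sin(4t)·(-3,-1)), X_2 = e^(-4t)(sin(4t)·(-1,0) - cos(4t)·(-3,-1)).
General solution: C_1X_1 + C_2X_2.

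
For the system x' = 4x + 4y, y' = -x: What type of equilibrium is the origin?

unstable improper node

A = [[4,4],[-1,0]]; det(A-λI) = λ^2 - 4λ + 4.
repeated λ = 2 with a single eigenvector.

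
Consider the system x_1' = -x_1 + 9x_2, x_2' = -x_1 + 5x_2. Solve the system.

Coefficient matrix A = [[-1, 9], [-1, 5]].
Characteristic polynomial det(A - λI) = λ^2 - 4λ + 4 = 0.
Single eigenvalue λ = 2 with algebraic multiplicity 2.
Eigenvector v = (3,1); generalized eigenvector w with (A-λI)w=v is (2,1).
General solution: e^(2t)[c_1·v + c_2·(t·v + w)].

x_1(t) = 3c_1e^(2t) + 3c_2te^(2t) + 2c_2e^(2t), x_2(t) = c_1e^(2t) + c_2te^(2t) + c_2e^(2t)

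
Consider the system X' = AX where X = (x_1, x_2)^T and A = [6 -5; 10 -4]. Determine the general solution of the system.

Coefficient matrix A = [[6, -5], [10, -4]].
Characteristic polynomial det(A - λI) = λ^2 - 2λ + 26 = 0.
Eigenvalues λ = 1 ± 5i (complex conjugate pair).
For λ=1+5i: an eigenvector is (0,-1) - i(1,1) = (0 - i, -1 - i).
A real fundamental pair from Re and Im of e^((1+5i)t)v: X_1 = e^(t)(cos(5t)·(0,-1) + sin(5t)·(1,1)), X_2 = e^(t)(sin(5t)·(0,-1) - cos(5t)·(1,1)).
General solution: C_1X_1 + C_2X_2.

x_1(t) = C_1e^(t)sin(5t) - C_2e^(t)cos(5t), x_2(t) = C_1e^(t)sin(5t) - C_1e^(t)cos(5t) - C_2e^(t)sin(5t) - C_2e^(t)cos(5t)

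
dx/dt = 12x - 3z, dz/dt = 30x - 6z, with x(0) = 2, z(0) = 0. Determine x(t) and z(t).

Coefficient matrix A = [[12, -3], [30, -6]].
Characteristic polynomial det(A - λI) = λ^2 - 6λ + 18 = 0.
Eigenvalues λ = 3 ± 3i (complex conjugate pair).
For λ=3+3i: an eigenvector is (1,3) - i(0,1) = (1, 3 - i).
A real fundamental pair from Re and Im of e^((3+3i)t)v: X_1 = e^(3t)(cos(3t)·(1,3) + sin(3t)·(0,1)), X_2 = e^(3t)(sin(3t)·(1,3) - cos(3t)·(0,1)).
General solution: c_1X_1 + c_2X_2.
Applying x(0)=2, z(0)=0 gives c_1=2, c_2=6.

x(t) = 6e^(3t)sin(3t) + 2e^(3t)cos(3t), z(t) = 20e^(3t)sin(3t)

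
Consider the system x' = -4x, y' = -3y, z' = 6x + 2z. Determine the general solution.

x(t) = -c_3e^(-4t), y(t) = c_2e^(-3t), z(t) = c_1e^(2t) + c_3e^(-4t)

Coefficient matrix A = [[-4, 0, 0], [0, -3, 0], [6, 0, 2]].
det(A - λI) = 0 gives eigenvalues λ = 2, -3, -4.
For λ=2: eigenvector (0,0,1).
For λ=-3: eigenvector (0,1,0).
For λ=-4: eigenvector (-1,0,1).
General solution: c_1e^(2t)(0,0,1) + c_2e^(-3t)(0,1,0) + c_3e^(-4t)(-1,0,1).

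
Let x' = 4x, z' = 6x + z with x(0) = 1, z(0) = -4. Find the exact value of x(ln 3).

A = [[4,0],[6,1]]; eigenvalues λ = 4, 1.
Eigenvectors: (1,2) for λ=4, (0,-1) for λ=1.
From the initial condition, c_1 = 1, c_2 = 6.
x(ln 3) = (1)(3^4)(1) + (6)(3^1)(0) = 81.

81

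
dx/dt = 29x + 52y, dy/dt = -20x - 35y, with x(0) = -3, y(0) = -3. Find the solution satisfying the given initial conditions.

Coefficient matrix A = [[29, 52], [-20, -35]].
Characteristic polynomial det(A - λI) = λ^2 + 6λ + 25 = 0.
Eigenvalues λ = -3 ± 4i (complex conjugate pair).
For λ=-3+4i: an eigenvector is (-2,1) - i(-3,2) = (-2 + 3i, 1 - 2i).
A real fundamental pair from Re and Im of e^((-3+4i)t)v: X_1 = e^(-3t)(cos(4t)·(-2,1) + sin(4t)·(-3,2)), X_2 = e^(-3t)(sin(4t)·(-2,1) - cos(4t)·(-3,2)).
General solution: C_1X_1 + C_2X_2.
Applying x(0)=-3, y(0)=-3 gives C_1=15, C_2=9.

x(t) = -63e^(-3t)sin(4t) - 3e^(-3t)cos(4t), y(t) = 39e^(-3t)sin(4t) - 3e^(-3t)cos(4t)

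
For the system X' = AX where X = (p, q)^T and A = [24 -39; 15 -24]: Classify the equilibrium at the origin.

A = [[24,-39],[15,-24]]; det(A-λI) = λ^2 + 9.
λ = 0 ± 3i: zero real part.

center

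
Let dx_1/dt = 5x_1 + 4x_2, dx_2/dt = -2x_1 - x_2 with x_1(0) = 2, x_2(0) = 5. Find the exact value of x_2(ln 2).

A = [[5,4],[-2,-1]]; eigenvalues λ = 3, 1.
Eigenvectors: (2,-1) for λ=3, (1,-1) for λ=1.
From the initial condition, c_1 = 7, c_2 = -12.
x_2(ln 2) = (7)(2^3)(-1) + (-12)(2^1)(-1) = -32.

-32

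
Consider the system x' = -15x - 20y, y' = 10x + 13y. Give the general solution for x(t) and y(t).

x(t) = -C_1e^(-t)sin(2t) + 3C_1e^(-t)cos(2t) + 3C_2e^(-t)sin(2t) + C_2e^(-t)cos(2t), y(t) = C_1e^(-t)sin(2t) - 2C_1e^(-t)cos(2t) - 2C_2e^(-t)sin(2t) - C_2e^(-t)cos(2t)

Coefficient matrix A = [[-15, -20], [10, 13]].
Characteristic polynomial det(A - λI) = λ^2 + 2λ + 5 = 0.
Eigenvalues λ = -1 ± 2i (complex conjugate pair).
For λ=-1+2i: an eigenvector is (3,-2) - i(-1,1) = (3 + i, -2 - i).
A real fundamental pair from Re and Im of e^((-1+2i)t)v: X_1 = e^(-t)(cos(2t)·(3,-2) + sin(2t)·(-1,1)), X_2 = e^(-t)(sin(2t)·(3,-2) - cos(2t)·(-1,1)).
General solution: C_1X_1 + C_2X_2.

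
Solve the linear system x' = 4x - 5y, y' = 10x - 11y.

x(t) = C_1e^(-t) + C_2e^(-6t), y(t) = C_1e^(-t) + 2C_2e^(-6t)

Coefficient matrix A = [[4, -5], [10, -11]].
Characteristic polynomial det(A - λI) = λ^2 + 7λ + 6 = 0.
Eigenvalues λ = -1, -6.
For λ=-1: (A-λI) row 1 is [5, -5], so an eigenvector is (1, 1).
For λ=-6: (A-λI) row 1 is [10, -5], so an eigenvector is (1, 2).
General solution: C_1e^(-t)(1,1) + C_2e^(-6t)(1,2).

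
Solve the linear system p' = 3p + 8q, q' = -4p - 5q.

p(t) = c_1e^(-t)sin(4t) - c_1e^(-t)cos(4t) - c_2e^(-t)sin(4t) - c_2e^(-t)cos(4t), q(t) = c_1e^(-t)cos(4t) + c_2e^(-t)sin(4t)

Coefficient matrix A = [[3, 8], [-4, -5]].
Characteristic polynomial det(A - λI) = λ^2 + 2λ + 17 = 0.
Eigenvalues λ = -1 ± 4i (complex conjugate pair).
For λ=-1+4i: an eigenvector is (-1,1) - i(1,0) = (-1 - i, 1).
A real fundamental pair from Re and Im of e^((-1+4i)t)v: X_1 = e^(-t)(cos(4t)·(-1,1) + sin(4t)·(1,0)), X_2 = e^(-t)(sin(4t)·(-1,1) - cos(4t)·(1,0)).
General solution: c_1X_1 + c_2X_2.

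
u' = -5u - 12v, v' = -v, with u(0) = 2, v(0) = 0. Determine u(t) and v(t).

Coefficient matrix A = [[-5, -12], [0, -1]].
Characteristic polynomial det(A - λI) = λ^2 + 6λ + 5 = 0.
Eigenvalues λ = -1, -5.
For λ=-1: (A-λI) row 1 is [-4, -12], so an eigenvector is (-3, 1).
For λ=-5: (A-λI) row 1 is [0, -12], so an eigenvector is (1, 0).
General solution: c_1e^(-t)(-3,1) + c_2e^(-5t)(1,0).
Applying u(0)=2, v(0)=0 gives c_1=0, c_2=2.

u(t) = 2e^(-5t), v(t) = 0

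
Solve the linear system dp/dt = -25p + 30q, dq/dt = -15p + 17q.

Coefficient matrix A = [[-25, 30], [-15, 17]].
Characteristic polynomial det(A - λI) = λ^2 + 8λ + 25 = 0.
Eigenvalues λ = -4 ± 3i (complex conjugate pair).
For λ=-4+3i: an eigenvector is (3,2) - i(-1,-1) = (3 + i, 2 + i).
A real fundamental pair from Re and Im of e^((-4+3i)t)v: X_1 = e^(-4t)(cos(3t)·(3,2) + sin(3t)·(-1,-1)), X_2 = e^(-4t)(sin(3t)·(3,2) - cos(3t)·(-1,-1)).
General solution: C_1X_1 + C_2X_2.

p(t) = -C_1e^(-4t)sin(3t) + 3C_1e^(-4t)cos(3t) + 3C_2e^(-4t)sin(3t) + C_2e^(-4t)cos(3t), q(t) = -C_1e^(-4t)sin(3t) + 2C_1e^(-4t)cos(3t) + 2C_2e^(-4t)sin(3t) + C_2e^(-4t)cos(3t)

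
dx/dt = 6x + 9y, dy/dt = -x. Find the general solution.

x(t) = 3C_1e^(3t) + 3C_2te^(3t) + C_2e^(3t), y(t) = -C_1e^(3t) - C_2te^(3t)

Coefficient matrix A = [[6, 9], [-1, 0]].
Characteristic polynomial det(A - λI) = λ^2 - 6λ + 9 = 0.
Single eigenvalue λ = 3 with algebraic multiplicity 2.
Eigenvector v = (3,-1); generalized eigenvector w with (A-λI)w=v is (1,0).
General solution: e^(3t)[C_1·v + C_2·(t·v + w)].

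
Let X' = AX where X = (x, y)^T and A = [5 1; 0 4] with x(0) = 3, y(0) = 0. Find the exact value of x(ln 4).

A = [[5,1],[0,4]]; eigenvalues λ = 4, 5.
Eigenvectors: (1,-1) for λ=4, (1,0) for λ=5.
From the initial condition, c_1 = 0, c_2 = 3.
x(ln 4) = (0)(4^4)(1) + (3)(4^5)(1) = 3072.

3072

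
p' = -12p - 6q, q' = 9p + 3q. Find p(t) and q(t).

p(t) = 2K_1e^(-3t) - K_2e^(-6t), q(t) = -3K_1e^(-3t) + K_2e^(-6t)

Coefficient matrix A = [[-12, -6], [9, 3]].
Characteristic polynomial det(A - λI) = λ^2 + 9λ + 18 = 0.
Eigenvalues λ = -3, -6.
For λ=-3: (A-λI) row 1 is [-9, -6], so an eigenvector is (2, -3).
For λ=-6: (A-λI) row 1 is [-6, -6], so an eigenvector is (-1, 1).
General solution: K_1e^(-3t)(2,-3) + K_2e^(-6t)(-1,1).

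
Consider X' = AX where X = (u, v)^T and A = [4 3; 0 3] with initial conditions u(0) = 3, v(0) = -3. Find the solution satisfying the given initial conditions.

u(t) = -6e^(4t) + 9e^(3t), v(t) = -3e^(3t)

Coefficient matrix A = [[4, 3], [0, 3]].
Characteristic polynomial det(A - λI) = λ^2 - 7λ + 12 = 0.
Eigenvalues λ = 3, 4.
For λ=3: (A-λI) row 1 is [1, 3], so an eigenvector is (3, -1).
For λ=4: (A-λI) row 1 is [0, 3], so an eigenvector is (-1, 0).
General solution: C_1e^(3t)(3,-1) + C_2e^(4t)(-1,0).
Applying u(0)=3, v(0)=-3 gives C_1=3, C_2=6.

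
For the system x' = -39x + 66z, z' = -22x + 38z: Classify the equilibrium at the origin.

saddle

A = [[-39,66],[-22,38]]; det(A-λI) = λ^2 + λ - 30.
λ = 5, -6: opposite signs.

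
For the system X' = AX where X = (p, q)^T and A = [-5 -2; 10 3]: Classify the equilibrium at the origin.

stable spiral

A = [[-5,-2],[10,3]]; det(A-λI) = λ^2 + 2λ + 5.
λ = -1 ± 2i: negative real part.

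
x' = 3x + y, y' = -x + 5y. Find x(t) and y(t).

Coefficient matrix A = [[3, 1], [-1, 5]].
Characteristic polynomial det(A - λI) = λ^2 - 8λ + 16 = 0.
Single eigenvalue λ = 4 with algebraic multiplicity 2.
Eigenvector v = (-1,-1); generalized eigenvector w with (A-λI)w=v is (2,1).
General solution: e^(4t)[C_1·v + C_2·(t·v + w)].

x(t) = -C_1e^(4t) - C_2te^(4t) + 2C_2e^(4t), y(t) = -C_1e^(4t) - C_2te^(4t) + C_2e^(4t)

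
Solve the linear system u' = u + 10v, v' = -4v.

Coefficient matrix A = [[1, 10], [0, -4]].
Characteristic polynomial det(A - λI) = λ^2 + 3λ - 4 = 0.
Eigenvalues λ = -4, 1.
For λ=-4: (A-λI) row 1 is [5, 10], so an eigenvector is (2, -1).
For λ=1: (A-λI) row 1 is [0, 10], so an eigenvector is (1, 0).
General solution: K_1e^(-4t)(2,-1) + K_2e^(t)(1,0).

u(t) = 2K_1e^(-4t) + K_2e^(t), v(t) = -K_1e^(-4t)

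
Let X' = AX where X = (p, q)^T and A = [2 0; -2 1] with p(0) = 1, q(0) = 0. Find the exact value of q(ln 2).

A = [[2,0],[-2,1]]; eigenvalues λ = 2, 1.
Eigenvectors: (-1,2) for λ=2, (0,-1) for λ=1.
From the initial condition, c_1 = -1, c_2 = -2.
q(ln 2) = (-1)(2^2)(2) + (-2)(2^1)(-1) = -4.

-4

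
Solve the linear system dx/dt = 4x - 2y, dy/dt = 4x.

Coefficient matrix A = [[4, -2], [4, 0]].
Characteristic polynomial det(A - λI) = λ^2 - 4λ + 8 = 0.
Eigenvalues λ = 2 ± 2i (complex conjugate pair).
For λ=2+2i: an eigenvector is (0,-1) - i(1,1) = (0 - i, -1 - i).
A real fundamental pair from Re and Im of e^((2+2i)t)v: X_1 = e^(2t)(cos(2t)·(0,-1) + sin(2t)·(1,1)), X_2 = e^(2t)(sin(2t)·(0,-1) - cos(2t)·(1,1)).
General solution: C_1X_1 + C_2X_2.

x(t) = C_1e^(2t)sin(2t) - C_2e^(2t)cos(2t), y(t) = C_1e^(2t)sin(2t) - C_1e^(2t)cos(2t) - C_2e^(2t)sin(2t) - C_2e^(2t)cos(2t)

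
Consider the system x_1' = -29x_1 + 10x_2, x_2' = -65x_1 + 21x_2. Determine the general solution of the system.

Coefficient matrix A = [[-29, 10], [-65, 21]].
Characteristic polynomial det(A - λI) = λ^2 + 8λ + 41 = 0.
Eigenvalues λ = -4 ± 5i (complex conjugate pair).
For λ=-4+5i: an eigenvector is (1,2) - i(-1,-3) = (1 + i, 2 + 3i).
A real fundamental pair from Re and Im of e^((-4+5i)t)v: X_1 = e^(-4t)(cos(5t)·(1,2) + sin(5t)·(-1,-3)), X_2 = e^(-4t)(sin(5t)·(1,2) - cos(5t)·(-1,-3)).
General solution: C_1X_1 + C_2X_2.

x_1(t) = -C_1e^(-4t)sin(5t) + C_1e^(-4t)cos(5t) + C_2e^(-4t)sin(5t) + C_2e^(-4t)cos(5t), x_2(t) = -3C_1e^(-4t)sin(5t) + 2C_1e^(-4t)cos(5t) + 2C_2e^(-4t)sin(5t) + 3C_2e^(-4t)cos(5t)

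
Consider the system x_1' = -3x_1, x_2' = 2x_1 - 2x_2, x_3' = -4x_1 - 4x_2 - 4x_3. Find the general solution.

x_1(t) = K_1e^(-3t), x_2(t) = -2K_1e^(-3t) - K_3e^(-2t), x_3(t) = 4K_1e^(-3t) + K_2e^(-4t) + 2K_3e^(-2t)

Coefficient matrix A = [[-3, 0, 0], [2, -2, 0], [-4, -4, -4]].
det(A - λI) = 0 gives eigenvalues λ = -3, -4, -2.
For λ=-3: eigenvector (1,-2,4).
For λ=-4: eigenvector (0,0,1).
For λ=-2: eigenvector (0,-1,2).
General solution: K_1e^(-3t)(1,-2,4) + K_2e^(-4t)(0,0,1) + K_3e^(-2t)(0,-1,2).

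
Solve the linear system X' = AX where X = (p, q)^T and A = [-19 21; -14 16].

p(t) = K_1e^(2t) + 3K_2e^(-5t), q(t) = K_1e^(2t) + 2K_2e^(-5t)

Coefficient matrix A = [[-19, 21], [-14, 16]].
Characteristic polynomial det(A - λI) = λ^2 + 3λ - 10 = 0.
Eigenvalues λ = 2, -5.
For λ=2: (A-λI) row 1 is [-21, 21], so an eigenvector is (1, 1).
For λ=-5: (A-λI) row 1 is [-14, 21], so an eigenvector is (3, 2).
General solution: K_1e^(2t)(1,1) + K_2e^(-5t)(3,2).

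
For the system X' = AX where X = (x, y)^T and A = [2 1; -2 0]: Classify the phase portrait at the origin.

unstable spiral

A = [[2,1],[-2,0]]; det(A-λI) = λ^2 - 2λ + 2.
λ = 1 ± i: positive real part.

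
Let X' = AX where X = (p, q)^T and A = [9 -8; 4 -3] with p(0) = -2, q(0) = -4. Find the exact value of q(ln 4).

A = [[9,-8],[4,-3]]; eigenvalues λ = 1, 5.
Eigenvectors: (-1,-1) for λ=1, (2,1) for λ=5.
From the initial condition, c_1 = 6, c_2 = 2.
q(ln 4) = (6)(4^1)(-1) + (2)(4^5)(1) = 2024.

2024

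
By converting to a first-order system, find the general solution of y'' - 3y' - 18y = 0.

Let x_1 = y, x_2 = y'. Then x_1' = x_2 and x_2' = 18x_1 + 3x_2.
A = [[0,1],[18,3]]; det(A-λI) = λ^2 - 3λ - 18.
Eigenvalues λ = 6, -3 with eigenvectors (1,6), (1,-3).

y(t) = c_1e^(6t) + c_2e^(-3t)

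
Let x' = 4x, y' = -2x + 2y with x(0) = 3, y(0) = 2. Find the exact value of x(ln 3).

243

A = [[4,0],[-2,2]]; eigenvalues λ = 4, 2.
Eigenvectors: (1,-1) for λ=4, (0,-1) for λ=2.
From the initial condition, c_1 = 3, c_2 = -5.
x(ln 3) = (3)(3^4)(1) + (-5)(3^2)(0) = 243.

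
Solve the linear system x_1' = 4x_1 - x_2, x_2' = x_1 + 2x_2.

Coefficient matrix A = [[4, -1], [1, 2]].
Characteristic polynomial det(A - λI) = λ^2 - 6λ + 9 = 0.
Single eigenvalue λ = 3 with algebraic multiplicity 2.
Eigenvector v = (1,1); generalized eigenvector w with (A-λI)w=v is (2,1).
General solution: e^(3t)[c_1·v + c_2·(t·v + w)].

x_1(t) = c_1e^(3t) + c_2te^(3t) + 2c_2e^(3t), x_2(t) = c_1e^(3t) + c_2te^(3t) + c_2e^(3t)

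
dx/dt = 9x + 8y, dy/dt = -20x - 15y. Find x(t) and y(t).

x(t) = -K_1e^(-3t)sin(4t) + K_1e^(-3t)cos(4t) + K_2e^(-3t)sin(4t) + K_2e^(-3t)cos(4t), y(t) = K_1e^(-3t)sin(4t) - 2K_1e^(-3t)cos(4t) - 2K_2e^(-3t)sin(4t) - K_2e^(-3t)cos(4t)

Coefficient matrix A = [[9, 8], [-20, -15]].
Characteristic polynomial det(A - λI) = λ^2 + 6λ + 25 = 0.
Eigenvalues λ = -3 ± 4i (complex conjugate pair).
For λ=-3+4i: an eigenvector is (1,-2) - i(-1,1) = (1 + i, -2 - i).
A real fundamental pair from Re and Im of e^((-3+4i)t)v: X_1 = e^(-3t)(cos(4t)·(1,-2) + sin(4t)·(-1,1)), X_2 = e^(-3t)(sin(4t)·(1,-2) - cos(4t)·(-1,1)).
General solution: K_1X_1 + K_2X_2.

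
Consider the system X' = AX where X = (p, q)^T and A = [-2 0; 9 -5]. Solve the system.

p(t) = c_1e^(-2t), q(t) = 3c_1e^(-2t) + c_2e^(-5t)

Coefficient matrix A = [[-2, 0], [9, -5]].
Characteristic polynomial det(A - λI) = λ^2 + 7λ + 10 = 0.
Eigenvalues λ = -2, -5.
For λ=-2: (A-λI) row 2 is [9, -3], so an eigenvector is (1, 3).
For λ=-5: (A-λI) row 1 is [3, 0], so an eigenvector is (0, 1).
General solution: c_1e^(-2t)(1,3) + c_2e^(-5t)(0,1).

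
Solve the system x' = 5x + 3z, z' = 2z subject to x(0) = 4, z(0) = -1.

x(t) = 3e^(5t) + e^(2t), z(t) = -e^(2t)

Coefficient matrix A = [[5, 3], [0, 2]].
Characteristic polynomial det(A - λI) = λ^2 - 7λ + 10 = 0.
Eigenvalues λ = 2, 5.
For λ=2: (A-λI) row 1 is [3, 3], so an eigenvector is (1, -1).
For λ=5: (A-λI) row 1 is [0, 3], so an eigenvector is (-1, 0).
General solution: K_1e^(2t)(1,-1) + K_2e^(5t)(-1,0).
Applying x(0)=4, z(0)=-1 gives K_1=1, K_2=-3.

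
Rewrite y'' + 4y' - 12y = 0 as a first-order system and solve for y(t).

Let x_1 = y, x_2 = y'. Then x_1' = x_2 and x_2' = 12x_1 - 4x_2.
A = [[0,1],[12,-4]]; det(A-λI) = λ^2 + 4λ - 12.
Eigenvalues λ = 2, -6 with eigenvectors (1,2), (1,-6).

y(t) = K_1e^(2t) + K_2e^(-6t)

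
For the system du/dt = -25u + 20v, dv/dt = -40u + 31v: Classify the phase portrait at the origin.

unstable spiral

A = [[-25,20],[-40,31]]; det(A-λI) = λ^2 - 6λ + 25.
λ = 3 ± 4i: positive real part.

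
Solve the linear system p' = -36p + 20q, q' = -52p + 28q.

Coefficient matrix A = [[-36, 20], [-52, 28]].
Characteristic polynomial det(A - λI) = λ^2 + 8λ + 32 = 0.
Eigenvalues λ = -4 ± 4i (complex conjugate pair).
For λ=-4+4i: an eigenvector is (-1,-2) - i(-2,-3) = (-1 + 2i, -2 + 3i).
A real fundamental pair from Re and Im of e^((-4+4i)t)v: X_1 = e^(-4t)(cos(4t)·(-1,-2) + sin(4t)·(-2,-3)), X_2 = e^(-4t)(sin(4t)·(-1,-2) - cos(4t)·(-2,-3)).
General solution: c_1X_1 + c_2X_2.

p(t) = -2c_1e^(-4t)sin(4t) - c_1e^(-4t)cos(4t) - c_2e^(-4t)sin(4t) + 2c_2e^(-4t)cos(4t), q(t) = -3c_1e^(-4t)sin(4t) - 2c_1e^(-4t)cos(4t) - 2c_2e^(-4t)sin(4t) + 3c_2e^(-4t)cos(4t)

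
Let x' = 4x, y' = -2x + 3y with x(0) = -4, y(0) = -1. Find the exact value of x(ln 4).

-1024

A = [[4,0],[-2,3]]; eigenvalues λ = 3, 4.
Eigenvectors: (0,1) for λ=3, (-1,2) for λ=4.
From the initial condition, c_1 = -9, c_2 = 4.
x(ln 4) = (-9)(4^3)(0) + (4)(4^4)(-1) = -1024.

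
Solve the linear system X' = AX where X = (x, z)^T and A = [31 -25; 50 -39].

x(t) = K_1e^(-4t)sin(5t) - 2K_1e^(-4t)cos(5t) - 2K_2e^(-4t)sin(5t) - K_2e^(-4t)cos(5t), z(t) = K_1e^(-4t)sin(5t) - 3K_1e^(-4t)cos(5t) - 3K_2e^(-4t)sin(5t) - K_2e^(-4t)cos(5t)

Coefficient matrix A = [[31, -25], [50, -39]].
Characteristic polynomial det(A - λI) = λ^2 + 8λ + 41 = 0.
Eigenvalues λ = -4 ± 5i (complex conjugate pair).
For λ=-4+5i: an eigenvector is (-2,-3) - i(1,1) = (-2 - i, -3 - i).
A real fundamental pair from Re and Im of e^((-4+5i)t)v: X_1 = e^(-4t)(cos(5t)·(-2,-3) + sin(5t)·(1,1)), X_2 = e^(-4t)(sin(5t)·(-2,-3) - cos(5t)·(1,1)).
General solution: K_1X_1 + K_2X_2.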